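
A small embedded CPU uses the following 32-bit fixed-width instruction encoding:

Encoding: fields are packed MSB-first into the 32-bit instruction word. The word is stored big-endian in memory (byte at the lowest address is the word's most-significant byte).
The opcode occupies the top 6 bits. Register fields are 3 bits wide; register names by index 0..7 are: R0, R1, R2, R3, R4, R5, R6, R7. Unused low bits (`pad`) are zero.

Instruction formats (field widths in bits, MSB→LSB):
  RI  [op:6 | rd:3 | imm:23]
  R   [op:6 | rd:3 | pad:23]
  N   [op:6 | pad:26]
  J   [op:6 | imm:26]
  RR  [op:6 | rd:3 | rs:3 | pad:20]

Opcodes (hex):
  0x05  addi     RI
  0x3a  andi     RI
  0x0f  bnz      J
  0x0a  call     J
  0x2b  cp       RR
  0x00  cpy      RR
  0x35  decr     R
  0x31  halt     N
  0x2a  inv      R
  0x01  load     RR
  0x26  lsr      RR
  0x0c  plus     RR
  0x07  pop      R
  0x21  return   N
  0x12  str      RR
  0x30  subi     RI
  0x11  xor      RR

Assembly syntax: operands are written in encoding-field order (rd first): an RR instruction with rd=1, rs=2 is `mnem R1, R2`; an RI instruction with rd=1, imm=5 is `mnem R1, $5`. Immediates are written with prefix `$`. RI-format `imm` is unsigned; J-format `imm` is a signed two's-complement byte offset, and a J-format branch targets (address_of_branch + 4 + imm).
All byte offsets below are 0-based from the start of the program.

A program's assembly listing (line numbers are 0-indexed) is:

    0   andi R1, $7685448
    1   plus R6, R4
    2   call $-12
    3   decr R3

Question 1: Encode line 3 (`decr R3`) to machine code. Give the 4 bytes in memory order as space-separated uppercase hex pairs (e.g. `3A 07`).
D5 80 00 00

3. decr fields op=0x35:6|rd=3:3|pad=0:23 → word d5800000h → d5 80 00 00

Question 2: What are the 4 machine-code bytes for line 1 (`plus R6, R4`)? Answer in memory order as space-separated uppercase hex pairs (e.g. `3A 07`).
L1: plus op=0xc:6|rd=6:3|rs=4:3|pad=0:20 ⇒ 0x33400000 ⇒ big 33 40 00 00

33 40 00 00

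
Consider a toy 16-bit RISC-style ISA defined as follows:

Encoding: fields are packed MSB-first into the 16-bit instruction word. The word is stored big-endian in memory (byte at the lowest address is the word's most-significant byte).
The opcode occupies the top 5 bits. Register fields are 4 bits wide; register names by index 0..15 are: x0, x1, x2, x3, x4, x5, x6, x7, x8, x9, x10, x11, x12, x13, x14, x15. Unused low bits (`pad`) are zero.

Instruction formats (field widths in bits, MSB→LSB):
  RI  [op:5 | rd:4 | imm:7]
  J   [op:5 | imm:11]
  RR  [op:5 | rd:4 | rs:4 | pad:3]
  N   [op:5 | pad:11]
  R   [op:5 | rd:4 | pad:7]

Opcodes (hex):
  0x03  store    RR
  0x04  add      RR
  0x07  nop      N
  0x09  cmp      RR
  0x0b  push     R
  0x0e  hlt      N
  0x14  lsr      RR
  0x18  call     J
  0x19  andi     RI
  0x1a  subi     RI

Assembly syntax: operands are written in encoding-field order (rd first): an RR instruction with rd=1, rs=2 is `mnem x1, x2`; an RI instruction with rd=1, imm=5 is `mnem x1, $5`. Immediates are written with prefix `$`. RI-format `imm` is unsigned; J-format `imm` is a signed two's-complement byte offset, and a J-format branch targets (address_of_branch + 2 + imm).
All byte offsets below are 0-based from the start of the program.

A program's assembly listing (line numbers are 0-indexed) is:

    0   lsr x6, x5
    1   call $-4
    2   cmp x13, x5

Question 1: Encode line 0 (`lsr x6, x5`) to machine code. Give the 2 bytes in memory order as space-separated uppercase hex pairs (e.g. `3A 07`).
line 0 (lsr): pack op=0x14:5|rd=6:4|rs=5:4|pad=0:3 = 0xa328; big→ a3 28

A3 28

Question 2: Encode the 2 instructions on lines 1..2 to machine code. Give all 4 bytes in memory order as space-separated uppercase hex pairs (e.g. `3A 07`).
C7 FC 4E A8

line 1 (call): pack op=0x18:5|imm=-4:11 = 0xc7fc; big→ c7 fc
line 2 (cmp): pack op=0x9:5|rd=13:4|rs=5:4|pad=0:3 = 0x4ea8; big→ 4e a8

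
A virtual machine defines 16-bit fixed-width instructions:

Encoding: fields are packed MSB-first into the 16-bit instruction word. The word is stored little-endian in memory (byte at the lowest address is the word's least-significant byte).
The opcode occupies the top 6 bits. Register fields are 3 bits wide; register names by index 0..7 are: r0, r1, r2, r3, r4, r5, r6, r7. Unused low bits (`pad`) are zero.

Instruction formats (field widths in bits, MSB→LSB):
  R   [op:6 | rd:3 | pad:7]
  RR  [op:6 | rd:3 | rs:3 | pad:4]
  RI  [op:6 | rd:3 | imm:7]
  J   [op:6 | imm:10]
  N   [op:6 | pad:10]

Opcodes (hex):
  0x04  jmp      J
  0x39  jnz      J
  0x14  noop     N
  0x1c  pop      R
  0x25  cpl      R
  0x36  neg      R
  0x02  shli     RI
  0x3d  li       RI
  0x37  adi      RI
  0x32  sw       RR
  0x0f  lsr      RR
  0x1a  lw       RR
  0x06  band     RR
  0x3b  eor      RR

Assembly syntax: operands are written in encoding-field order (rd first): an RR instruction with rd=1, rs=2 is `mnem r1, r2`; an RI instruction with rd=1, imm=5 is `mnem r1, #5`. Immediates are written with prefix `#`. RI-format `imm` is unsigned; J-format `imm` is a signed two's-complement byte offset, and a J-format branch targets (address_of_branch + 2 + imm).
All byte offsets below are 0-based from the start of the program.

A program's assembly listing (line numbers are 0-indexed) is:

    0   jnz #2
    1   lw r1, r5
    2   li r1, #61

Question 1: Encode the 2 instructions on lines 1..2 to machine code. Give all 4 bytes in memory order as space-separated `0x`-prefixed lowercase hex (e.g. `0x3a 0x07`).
L1: lw op=0x1a:6|rd=1:3|rs=5:3|pad=0:4 ⇒ 0x68d0 ⇒ little d0 68
L2: li op=0x3d:6|rd=1:3|imm=61:7 ⇒ 0xf4bd ⇒ little bd f4

0xd0 0x68 0xbd 0xf4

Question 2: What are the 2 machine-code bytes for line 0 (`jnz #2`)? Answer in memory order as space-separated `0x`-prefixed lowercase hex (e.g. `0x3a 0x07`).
0x02 0xe4

line 0 (jnz): pack op=0x39:6|imm=2:10 = 0xe402; little→ 02 e4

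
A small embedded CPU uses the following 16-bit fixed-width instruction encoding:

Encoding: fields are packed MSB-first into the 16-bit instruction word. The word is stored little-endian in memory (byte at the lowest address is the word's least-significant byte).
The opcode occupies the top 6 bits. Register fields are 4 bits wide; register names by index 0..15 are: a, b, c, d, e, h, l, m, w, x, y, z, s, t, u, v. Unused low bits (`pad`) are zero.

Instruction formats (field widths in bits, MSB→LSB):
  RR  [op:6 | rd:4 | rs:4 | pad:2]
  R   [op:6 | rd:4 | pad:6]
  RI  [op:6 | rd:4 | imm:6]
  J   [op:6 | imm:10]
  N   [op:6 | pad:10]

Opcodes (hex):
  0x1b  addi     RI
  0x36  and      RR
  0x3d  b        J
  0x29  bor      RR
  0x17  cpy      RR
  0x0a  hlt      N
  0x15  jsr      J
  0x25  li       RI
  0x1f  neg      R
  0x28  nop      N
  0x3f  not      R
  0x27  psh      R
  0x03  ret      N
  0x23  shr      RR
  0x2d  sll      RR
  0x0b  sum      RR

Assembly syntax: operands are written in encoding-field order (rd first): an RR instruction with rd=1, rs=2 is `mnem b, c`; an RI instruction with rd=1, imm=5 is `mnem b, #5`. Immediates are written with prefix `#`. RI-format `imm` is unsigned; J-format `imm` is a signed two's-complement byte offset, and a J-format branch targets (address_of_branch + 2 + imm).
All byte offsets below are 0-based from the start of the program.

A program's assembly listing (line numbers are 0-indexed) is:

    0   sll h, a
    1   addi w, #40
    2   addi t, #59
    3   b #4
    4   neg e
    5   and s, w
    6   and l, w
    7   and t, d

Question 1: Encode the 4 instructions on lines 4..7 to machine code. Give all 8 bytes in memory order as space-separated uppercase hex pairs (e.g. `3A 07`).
4. neg fields op=0x1f:6|rd=4:4|pad=0:6 → word 7d00h → 00 7d
5. and fields op=0x36:6|rd=12:4|rs=8:4|pad=0:2 → word db20h → 20 db
6. and fields op=0x36:6|rd=6:4|rs=8:4|pad=0:2 → word d9a0h → a0 d9
7. and fields op=0x36:6|rd=13:4|rs=3:4|pad=0:2 → word db4ch → 4c db

00 7D 20 DB A0 D9 4C DB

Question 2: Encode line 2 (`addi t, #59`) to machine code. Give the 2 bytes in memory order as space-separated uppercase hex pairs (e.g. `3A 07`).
7B 6F

L2: addi op=0x1b:6|rd=13:4|imm=59:6 ⇒ 0x6f7b ⇒ little 7b 6f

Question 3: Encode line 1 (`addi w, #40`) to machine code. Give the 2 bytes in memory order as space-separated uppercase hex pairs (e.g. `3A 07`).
L1: addi op=0x1b:6|rd=8:4|imm=40:6 ⇒ 0x6e28 ⇒ little 28 6e

28 6E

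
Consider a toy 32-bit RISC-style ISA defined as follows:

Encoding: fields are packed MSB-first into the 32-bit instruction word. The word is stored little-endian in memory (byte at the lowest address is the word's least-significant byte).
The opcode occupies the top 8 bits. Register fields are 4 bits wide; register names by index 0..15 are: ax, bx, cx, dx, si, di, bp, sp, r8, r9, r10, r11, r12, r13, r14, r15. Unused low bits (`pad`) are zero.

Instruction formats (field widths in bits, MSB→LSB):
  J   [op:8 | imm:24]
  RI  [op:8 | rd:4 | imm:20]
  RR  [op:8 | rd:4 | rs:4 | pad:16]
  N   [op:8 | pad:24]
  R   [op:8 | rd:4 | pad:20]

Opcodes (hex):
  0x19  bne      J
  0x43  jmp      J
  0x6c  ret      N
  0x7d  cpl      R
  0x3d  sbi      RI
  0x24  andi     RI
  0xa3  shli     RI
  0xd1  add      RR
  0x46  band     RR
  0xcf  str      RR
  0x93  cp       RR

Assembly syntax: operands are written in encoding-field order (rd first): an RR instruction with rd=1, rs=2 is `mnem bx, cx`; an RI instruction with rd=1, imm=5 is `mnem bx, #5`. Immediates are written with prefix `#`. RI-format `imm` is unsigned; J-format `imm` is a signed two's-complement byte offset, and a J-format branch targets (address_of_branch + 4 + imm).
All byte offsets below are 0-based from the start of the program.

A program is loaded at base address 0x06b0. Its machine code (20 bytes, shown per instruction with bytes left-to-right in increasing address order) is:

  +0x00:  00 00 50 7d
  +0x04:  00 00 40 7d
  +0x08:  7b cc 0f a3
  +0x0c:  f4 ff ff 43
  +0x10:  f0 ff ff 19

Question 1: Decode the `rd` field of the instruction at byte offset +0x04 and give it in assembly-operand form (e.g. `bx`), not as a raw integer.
[04] 00 00 40 7d → 0x7d400000
  top 8b → 0x7d → cpl [R]
  rd@[23:20]=0x4 ⇒ si

si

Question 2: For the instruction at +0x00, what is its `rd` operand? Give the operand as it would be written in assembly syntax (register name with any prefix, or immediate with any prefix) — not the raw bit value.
[00] 00 00 50 7d → 0x7d500000
  opcode bits[31:24]=0x7d: cpl/R
  rd@[23:20]=0x5 ⇒ di

di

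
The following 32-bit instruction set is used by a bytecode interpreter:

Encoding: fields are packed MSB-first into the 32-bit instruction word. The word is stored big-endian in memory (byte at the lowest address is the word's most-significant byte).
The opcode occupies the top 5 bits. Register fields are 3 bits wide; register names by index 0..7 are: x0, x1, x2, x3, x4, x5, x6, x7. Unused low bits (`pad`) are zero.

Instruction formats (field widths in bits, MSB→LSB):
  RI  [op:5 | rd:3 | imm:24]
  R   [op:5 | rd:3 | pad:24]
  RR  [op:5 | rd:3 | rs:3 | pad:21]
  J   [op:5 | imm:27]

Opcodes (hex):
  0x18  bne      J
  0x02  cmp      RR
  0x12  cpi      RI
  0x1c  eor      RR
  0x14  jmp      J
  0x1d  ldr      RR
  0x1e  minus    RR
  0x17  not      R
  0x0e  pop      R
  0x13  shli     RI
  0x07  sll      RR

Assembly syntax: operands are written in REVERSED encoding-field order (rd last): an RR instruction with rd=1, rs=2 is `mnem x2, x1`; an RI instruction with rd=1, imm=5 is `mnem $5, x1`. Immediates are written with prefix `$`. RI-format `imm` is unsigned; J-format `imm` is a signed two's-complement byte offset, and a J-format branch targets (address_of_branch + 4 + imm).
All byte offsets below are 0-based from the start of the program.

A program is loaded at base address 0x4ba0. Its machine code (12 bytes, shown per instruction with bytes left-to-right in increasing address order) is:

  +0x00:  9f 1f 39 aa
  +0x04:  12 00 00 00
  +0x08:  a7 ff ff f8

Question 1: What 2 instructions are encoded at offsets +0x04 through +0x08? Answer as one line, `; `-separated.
cmp x0, x2; jmp $-8

[04] 12 00 00 00 → 0x12000000
  op=0x12000000>>27=0x2 ⇒ cmp (RR)
  rd@[26:24]=0x2 ⇒ x2
  rs@[23:21]=0x0 ⇒ x0
[08] a7 ff ff f8 → 0xa7fffff8
  op=0xa7fffff8>>27=0x14 ⇒ jmp (J)
  imm@[26:0]=0x7fffff8 (s27→-8) ⇒ $-8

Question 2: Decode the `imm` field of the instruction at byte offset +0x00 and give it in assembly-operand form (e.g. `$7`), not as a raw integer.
$2046378

[00] 9f 1f 39 aa → 0x9f1f39aa
  op=0x9f1f39aa>>27=0x13 ⇒ shli (RI)
  rd@[26:24]=0x7 ⇒ x7
  imm@[23:0]=0x1f39aa ⇒ $2046378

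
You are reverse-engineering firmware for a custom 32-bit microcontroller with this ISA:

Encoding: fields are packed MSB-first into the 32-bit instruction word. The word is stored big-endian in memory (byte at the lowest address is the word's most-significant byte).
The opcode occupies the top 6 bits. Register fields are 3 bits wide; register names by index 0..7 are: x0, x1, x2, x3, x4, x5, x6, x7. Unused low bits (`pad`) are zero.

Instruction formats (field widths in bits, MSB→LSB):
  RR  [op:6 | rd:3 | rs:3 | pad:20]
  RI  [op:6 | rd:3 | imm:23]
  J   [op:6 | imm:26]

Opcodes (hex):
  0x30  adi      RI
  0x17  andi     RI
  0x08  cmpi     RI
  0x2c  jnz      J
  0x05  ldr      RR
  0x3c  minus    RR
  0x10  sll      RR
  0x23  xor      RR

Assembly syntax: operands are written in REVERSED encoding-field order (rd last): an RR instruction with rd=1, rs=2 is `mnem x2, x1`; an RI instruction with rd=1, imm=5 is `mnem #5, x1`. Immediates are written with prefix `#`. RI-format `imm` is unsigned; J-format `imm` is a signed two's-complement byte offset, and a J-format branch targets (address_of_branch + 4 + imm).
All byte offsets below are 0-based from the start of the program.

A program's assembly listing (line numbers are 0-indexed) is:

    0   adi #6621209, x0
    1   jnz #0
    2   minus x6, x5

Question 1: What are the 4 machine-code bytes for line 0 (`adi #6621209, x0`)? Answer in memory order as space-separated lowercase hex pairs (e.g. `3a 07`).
c0 65 08 19

line 0 (adi): pack op=0x30:6|rd=0:3|imm=6621209:23 = 0xc0650819; big→ c0 65 08 19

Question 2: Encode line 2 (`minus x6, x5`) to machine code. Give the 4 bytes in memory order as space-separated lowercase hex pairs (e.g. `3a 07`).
2. minus fields op=0x3c:6|rd=5:3|rs=6:3|pad=0:20 → word f2e00000h → f2 e0 00 00

f2 e0 00 00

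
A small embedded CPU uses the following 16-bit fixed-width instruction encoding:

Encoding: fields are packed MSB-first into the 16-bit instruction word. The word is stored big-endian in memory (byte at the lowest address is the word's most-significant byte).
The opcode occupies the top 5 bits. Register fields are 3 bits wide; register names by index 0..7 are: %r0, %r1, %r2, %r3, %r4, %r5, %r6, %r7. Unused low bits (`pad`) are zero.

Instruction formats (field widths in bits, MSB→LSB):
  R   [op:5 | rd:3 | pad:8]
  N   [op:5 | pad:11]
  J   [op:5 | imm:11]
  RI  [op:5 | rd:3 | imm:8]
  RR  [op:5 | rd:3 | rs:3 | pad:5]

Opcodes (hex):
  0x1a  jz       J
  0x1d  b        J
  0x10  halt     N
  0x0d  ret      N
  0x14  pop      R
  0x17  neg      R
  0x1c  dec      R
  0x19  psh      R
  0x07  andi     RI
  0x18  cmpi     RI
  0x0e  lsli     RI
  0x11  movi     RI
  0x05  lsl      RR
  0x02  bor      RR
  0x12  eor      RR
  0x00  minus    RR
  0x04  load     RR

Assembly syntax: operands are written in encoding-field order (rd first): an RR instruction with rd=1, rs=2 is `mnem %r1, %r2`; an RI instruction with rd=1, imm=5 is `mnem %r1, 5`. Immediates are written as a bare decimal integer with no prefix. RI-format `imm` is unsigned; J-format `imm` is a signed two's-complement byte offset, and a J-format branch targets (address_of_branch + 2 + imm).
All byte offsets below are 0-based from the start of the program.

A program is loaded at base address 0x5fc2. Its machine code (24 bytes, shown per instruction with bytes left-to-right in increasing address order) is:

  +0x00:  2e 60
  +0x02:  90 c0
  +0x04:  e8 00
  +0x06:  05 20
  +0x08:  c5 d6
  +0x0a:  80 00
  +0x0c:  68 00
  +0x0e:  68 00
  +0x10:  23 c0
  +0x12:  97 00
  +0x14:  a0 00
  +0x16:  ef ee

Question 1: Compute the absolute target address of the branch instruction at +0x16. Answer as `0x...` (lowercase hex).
0x5fc8

+0x16: ef ee ⇒ word 0xefee (big)
  opcode bits[15:11]=0x1d: b/J
  [10:0] imm=2030 (s11→-18) = -18
  target = base 0x5fc2 + off 0x16 + 2 + imm -18 = 0x5fc8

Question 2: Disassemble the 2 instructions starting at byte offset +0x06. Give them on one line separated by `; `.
+0x06: 05 20 ⇒ word 0x0520 (big)
  opcode bits[15:11]=0x0: minus/RR
  rd@[10:8]=0x5 ⇒ %r5
  rs@[7:5]=0x1 ⇒ %r1
+0x08: c5 d6 ⇒ word 0xc5d6 (big)
  opcode bits[15:11]=0x18: cmpi/RI
  rd@[10:8]=0x5 ⇒ %r5
  imm@[7:0]=0xd6 ⇒ 214

minus %r5, %r1; cmpi %r5, 214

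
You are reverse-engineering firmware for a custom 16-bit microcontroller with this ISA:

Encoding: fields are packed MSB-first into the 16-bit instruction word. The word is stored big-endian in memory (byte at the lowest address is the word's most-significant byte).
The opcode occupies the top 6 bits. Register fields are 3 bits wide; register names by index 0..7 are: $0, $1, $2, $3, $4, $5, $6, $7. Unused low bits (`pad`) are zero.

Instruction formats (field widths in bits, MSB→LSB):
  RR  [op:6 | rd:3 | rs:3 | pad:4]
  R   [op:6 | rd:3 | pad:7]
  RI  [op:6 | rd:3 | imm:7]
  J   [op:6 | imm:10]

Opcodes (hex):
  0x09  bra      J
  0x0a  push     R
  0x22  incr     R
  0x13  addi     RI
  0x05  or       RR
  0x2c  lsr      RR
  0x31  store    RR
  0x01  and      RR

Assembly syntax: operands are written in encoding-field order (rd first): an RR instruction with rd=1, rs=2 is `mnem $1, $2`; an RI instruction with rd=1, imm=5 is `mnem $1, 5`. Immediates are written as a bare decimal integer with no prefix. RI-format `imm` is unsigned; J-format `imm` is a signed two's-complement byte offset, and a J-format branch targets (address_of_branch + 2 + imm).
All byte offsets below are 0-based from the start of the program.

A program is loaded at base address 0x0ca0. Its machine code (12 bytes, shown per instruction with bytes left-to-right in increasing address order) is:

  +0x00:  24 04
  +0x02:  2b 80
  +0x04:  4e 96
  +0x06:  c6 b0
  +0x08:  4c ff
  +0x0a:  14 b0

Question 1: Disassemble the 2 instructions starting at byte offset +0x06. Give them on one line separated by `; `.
store $5, $3; addi $1, 127

[06] c6 b0 → 0xc6b0
  op=0xc6b0>>10=0x31 ⇒ store (RR)
  rd: (w>>7)&0x7=0x5 → $5
  rs: (w>>4)&0x7=0x3 → $3
[08] 4c ff → 0x4cff
  op=0x4cff>>10=0x13 ⇒ addi (RI)
  rd: (w>>7)&0x7=0x1 → $1
  imm: (w>>0)&0x7f=0x7f → 127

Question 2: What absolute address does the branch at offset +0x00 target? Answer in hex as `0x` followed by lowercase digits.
0x0ca6

[00] 24 04 → 0x2404
  opcode bits[15:10]=0x9: bra/J
  imm@[9:0]=0x4 ⇒ 4
  target = base 0x0ca0 + off 0x00 + 2 + imm 4 = 0x0ca6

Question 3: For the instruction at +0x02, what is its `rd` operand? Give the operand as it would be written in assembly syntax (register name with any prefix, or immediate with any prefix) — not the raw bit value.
+0x02: 2b 80 ⇒ word 0x2b80 (big)
  op=0x2b80>>10=0xa ⇒ push (R)
  [9:7] rd=7 = $7

$7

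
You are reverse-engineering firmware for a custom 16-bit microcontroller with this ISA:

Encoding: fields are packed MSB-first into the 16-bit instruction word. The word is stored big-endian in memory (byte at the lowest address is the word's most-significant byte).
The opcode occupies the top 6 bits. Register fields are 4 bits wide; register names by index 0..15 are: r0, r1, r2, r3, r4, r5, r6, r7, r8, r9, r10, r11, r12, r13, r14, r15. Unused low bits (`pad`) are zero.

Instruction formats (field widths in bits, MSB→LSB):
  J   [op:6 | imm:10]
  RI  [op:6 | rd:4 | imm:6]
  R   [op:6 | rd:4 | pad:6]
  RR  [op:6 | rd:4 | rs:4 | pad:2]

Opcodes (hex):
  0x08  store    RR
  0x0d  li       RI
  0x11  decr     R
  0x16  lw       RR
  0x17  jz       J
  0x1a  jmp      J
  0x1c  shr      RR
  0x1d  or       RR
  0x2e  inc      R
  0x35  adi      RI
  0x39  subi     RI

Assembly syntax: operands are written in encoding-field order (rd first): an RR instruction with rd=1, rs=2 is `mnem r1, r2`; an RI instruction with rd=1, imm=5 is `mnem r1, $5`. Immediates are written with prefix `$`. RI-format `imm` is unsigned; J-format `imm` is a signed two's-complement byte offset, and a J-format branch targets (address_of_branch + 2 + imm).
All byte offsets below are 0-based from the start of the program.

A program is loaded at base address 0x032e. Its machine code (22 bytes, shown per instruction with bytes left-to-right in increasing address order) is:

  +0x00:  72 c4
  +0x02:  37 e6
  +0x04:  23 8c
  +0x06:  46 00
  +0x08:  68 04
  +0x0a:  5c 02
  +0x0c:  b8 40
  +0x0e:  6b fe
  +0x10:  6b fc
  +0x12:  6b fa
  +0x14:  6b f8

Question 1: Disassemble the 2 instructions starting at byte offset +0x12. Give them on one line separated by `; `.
+0x12: 6b fa ⇒ word 0x6bfa (big)
  op=0x6bfa>>10=0x1a ⇒ jmp (J)
  imm@[9:0]=0x3fa (s10→-6) ⇒ $-6
+0x14: 6b f8 ⇒ word 0x6bf8 (big)
  op=0x6bf8>>10=0x1a ⇒ jmp (J)
  imm@[9:0]=0x3f8 (s10→-8) ⇒ $-8

jmp $-6; jmp $-8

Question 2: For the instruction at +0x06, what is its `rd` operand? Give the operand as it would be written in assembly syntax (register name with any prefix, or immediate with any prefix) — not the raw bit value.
+0x06: 46 00 ⇒ word 0x4600 (big)
  op=0x4600>>10=0x11 ⇒ decr (R)
  rd: (w>>6)&0xf=0x8 → r8

r8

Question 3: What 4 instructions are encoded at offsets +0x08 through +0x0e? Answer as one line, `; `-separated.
+0x08: 68 04 ⇒ word 0x6804 (big)
  top 6b → 0x1a → jmp [J]
  imm@[9:0]=0x4 ⇒ $4
+0x0a: 5c 02 ⇒ word 0x5c02 (big)
  top 6b → 0x17 → jz [J]
  imm@[9:0]=0x2 ⇒ $2
+0x0c: b8 40 ⇒ word 0xb840 (big)
  top 6b → 0x2e → inc [R]
  rd@[9:6]=0x1 ⇒ r1
+0x0e: 6b fe ⇒ word 0x6bfe (big)
  top 6b → 0x1a → jmp [J]
  imm@[9:0]=0x3fe (s10→-2) ⇒ $-2

jmp $4; jz $2; inc r1; jmp $-2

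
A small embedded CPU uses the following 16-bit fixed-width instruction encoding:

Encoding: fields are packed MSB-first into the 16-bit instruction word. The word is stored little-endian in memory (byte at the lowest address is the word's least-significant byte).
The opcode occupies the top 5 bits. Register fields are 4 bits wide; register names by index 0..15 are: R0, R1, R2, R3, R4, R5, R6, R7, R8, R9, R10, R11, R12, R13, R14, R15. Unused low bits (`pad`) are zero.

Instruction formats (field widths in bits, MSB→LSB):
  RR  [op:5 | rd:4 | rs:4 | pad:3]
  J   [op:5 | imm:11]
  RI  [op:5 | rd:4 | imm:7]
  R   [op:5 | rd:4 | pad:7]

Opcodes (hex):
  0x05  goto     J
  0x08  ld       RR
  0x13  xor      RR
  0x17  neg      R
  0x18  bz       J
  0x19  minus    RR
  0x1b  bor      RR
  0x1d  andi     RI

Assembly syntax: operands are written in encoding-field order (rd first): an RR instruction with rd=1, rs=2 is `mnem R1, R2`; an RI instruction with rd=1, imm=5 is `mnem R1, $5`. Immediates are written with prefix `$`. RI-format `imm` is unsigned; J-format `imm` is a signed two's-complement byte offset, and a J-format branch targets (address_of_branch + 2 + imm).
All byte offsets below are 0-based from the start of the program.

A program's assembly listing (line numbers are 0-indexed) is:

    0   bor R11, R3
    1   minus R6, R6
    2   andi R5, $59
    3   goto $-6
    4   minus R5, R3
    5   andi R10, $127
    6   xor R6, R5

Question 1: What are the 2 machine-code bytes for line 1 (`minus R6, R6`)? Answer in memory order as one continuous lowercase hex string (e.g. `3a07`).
L1: minus op=0x19:5|rd=6:4|rs=6:4|pad=0:3 ⇒ 0xcb30 ⇒ little 30 cb

30cb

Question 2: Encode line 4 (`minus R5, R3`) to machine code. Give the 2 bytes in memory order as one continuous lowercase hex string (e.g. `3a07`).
98ca

4. minus fields op=0x19:5|rd=5:4|rs=3:4|pad=0:3 → word ca98h → 98 ca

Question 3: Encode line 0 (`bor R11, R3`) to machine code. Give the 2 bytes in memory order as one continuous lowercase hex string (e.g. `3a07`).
98dd

L0: bor op=0x1b:5|rd=11:4|rs=3:4|pad=0:3 ⇒ 0xdd98 ⇒ little 98 dd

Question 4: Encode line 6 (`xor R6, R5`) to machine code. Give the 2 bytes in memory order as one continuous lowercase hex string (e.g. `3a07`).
289b

6. xor fields op=0x13:5|rd=6:4|rs=5:4|pad=0:3 → word 9b28h → 28 9b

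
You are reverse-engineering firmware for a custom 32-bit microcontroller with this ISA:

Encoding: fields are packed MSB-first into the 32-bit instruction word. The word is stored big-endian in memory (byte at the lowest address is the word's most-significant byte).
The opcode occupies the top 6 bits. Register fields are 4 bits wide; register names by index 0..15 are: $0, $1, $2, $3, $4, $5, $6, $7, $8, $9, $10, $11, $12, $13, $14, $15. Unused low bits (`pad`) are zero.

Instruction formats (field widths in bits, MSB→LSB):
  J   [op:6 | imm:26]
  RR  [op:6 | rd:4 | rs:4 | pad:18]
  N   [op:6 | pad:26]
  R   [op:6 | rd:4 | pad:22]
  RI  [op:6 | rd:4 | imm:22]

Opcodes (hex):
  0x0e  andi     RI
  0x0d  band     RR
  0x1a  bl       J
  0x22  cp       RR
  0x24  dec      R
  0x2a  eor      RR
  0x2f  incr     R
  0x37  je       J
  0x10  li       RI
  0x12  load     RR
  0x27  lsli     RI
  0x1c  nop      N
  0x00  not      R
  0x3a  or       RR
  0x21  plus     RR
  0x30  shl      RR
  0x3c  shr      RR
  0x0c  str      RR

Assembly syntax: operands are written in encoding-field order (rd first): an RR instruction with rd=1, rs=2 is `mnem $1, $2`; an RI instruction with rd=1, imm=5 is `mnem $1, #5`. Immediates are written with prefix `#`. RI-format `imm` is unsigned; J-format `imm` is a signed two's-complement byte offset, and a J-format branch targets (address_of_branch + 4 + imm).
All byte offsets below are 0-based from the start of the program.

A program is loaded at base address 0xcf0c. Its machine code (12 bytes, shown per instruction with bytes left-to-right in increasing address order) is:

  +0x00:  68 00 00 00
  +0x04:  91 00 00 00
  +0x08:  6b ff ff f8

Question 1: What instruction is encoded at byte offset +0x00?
[00] 68 00 00 00 → 0x68000000
  opcode bits[31:26]=0x1a: bl/J
  imm: (w>>0)&0x3ffffff=0x0 → #0

bl #0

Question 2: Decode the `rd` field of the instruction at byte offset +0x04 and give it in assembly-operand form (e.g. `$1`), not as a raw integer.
@+04  big-endian(91 00 00 00) = 0x91000000
  top 6b → 0x24 → dec [R]
  [25:22] rd=4 = $4

$4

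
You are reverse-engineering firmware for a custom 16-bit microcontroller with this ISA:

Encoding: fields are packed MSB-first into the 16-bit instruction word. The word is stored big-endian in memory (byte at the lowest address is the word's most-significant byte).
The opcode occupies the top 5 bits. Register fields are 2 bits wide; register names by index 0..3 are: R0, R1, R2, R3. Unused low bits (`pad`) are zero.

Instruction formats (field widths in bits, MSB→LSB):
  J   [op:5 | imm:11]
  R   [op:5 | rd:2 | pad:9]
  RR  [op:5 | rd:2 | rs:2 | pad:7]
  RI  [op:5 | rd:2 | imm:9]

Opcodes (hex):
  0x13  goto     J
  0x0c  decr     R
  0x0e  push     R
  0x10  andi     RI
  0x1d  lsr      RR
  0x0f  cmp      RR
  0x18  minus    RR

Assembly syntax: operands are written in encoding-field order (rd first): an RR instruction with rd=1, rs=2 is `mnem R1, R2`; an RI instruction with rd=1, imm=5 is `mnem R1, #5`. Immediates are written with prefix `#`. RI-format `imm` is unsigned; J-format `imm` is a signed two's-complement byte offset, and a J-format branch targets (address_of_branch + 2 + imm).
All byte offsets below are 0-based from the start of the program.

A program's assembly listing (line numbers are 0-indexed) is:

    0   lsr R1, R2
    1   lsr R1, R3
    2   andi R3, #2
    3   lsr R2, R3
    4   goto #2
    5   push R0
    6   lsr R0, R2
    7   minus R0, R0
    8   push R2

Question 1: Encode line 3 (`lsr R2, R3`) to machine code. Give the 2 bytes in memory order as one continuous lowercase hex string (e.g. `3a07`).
3. lsr fields op=0x1d:5|rd=2:2|rs=3:2|pad=0:7 → word ed80h → ed 80

ed80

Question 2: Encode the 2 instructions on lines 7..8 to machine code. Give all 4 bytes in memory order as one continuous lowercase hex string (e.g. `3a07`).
c0007400

7. minus fields op=0x18:5|rd=0:2|rs=0:2|pad=0:7 → word c000h → c0 00
8. push fields op=0xe:5|rd=2:2|pad=0:9 → word 7400h → 74 00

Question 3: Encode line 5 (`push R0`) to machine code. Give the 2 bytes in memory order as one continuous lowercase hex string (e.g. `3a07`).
7000

line 5 (push): pack op=0xe:5|rd=0:2|pad=0:9 = 0x7000; big→ 70 00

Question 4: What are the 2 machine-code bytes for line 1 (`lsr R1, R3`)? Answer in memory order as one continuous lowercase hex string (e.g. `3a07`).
line 1 (lsr): pack op=0x1d:5|rd=1:2|rs=3:2|pad=0:7 = 0xeb80; big→ eb 80

eb80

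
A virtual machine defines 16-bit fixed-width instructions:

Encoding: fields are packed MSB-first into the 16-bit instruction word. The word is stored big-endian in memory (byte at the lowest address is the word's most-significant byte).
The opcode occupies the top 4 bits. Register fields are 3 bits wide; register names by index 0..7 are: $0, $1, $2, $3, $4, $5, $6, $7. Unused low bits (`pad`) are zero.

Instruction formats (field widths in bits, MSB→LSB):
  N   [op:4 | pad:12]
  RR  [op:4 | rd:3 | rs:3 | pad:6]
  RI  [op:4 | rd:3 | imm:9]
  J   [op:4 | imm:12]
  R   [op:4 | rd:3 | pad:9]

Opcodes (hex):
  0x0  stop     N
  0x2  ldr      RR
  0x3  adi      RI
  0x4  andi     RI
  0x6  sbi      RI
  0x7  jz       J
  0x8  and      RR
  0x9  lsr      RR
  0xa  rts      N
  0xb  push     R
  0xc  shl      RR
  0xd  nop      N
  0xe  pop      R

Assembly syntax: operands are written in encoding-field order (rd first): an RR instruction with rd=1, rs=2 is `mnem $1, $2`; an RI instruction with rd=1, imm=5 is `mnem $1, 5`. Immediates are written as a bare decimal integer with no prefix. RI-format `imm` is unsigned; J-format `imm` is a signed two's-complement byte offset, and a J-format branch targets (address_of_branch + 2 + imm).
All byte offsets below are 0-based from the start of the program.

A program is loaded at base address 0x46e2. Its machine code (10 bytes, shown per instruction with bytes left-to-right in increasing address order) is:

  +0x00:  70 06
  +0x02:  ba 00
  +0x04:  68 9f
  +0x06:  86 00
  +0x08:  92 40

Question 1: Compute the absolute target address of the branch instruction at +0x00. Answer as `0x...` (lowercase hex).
0x46ea

+0x00: 70 06 ⇒ word 0x7006 (big)
  op=0x7006>>12=0x7 ⇒ jz (J)
  imm: (w>>0)&0xfff=0x6 → 6
  target = base 0x46e2 + off 0x00 + 2 + imm 6 = 0x46ea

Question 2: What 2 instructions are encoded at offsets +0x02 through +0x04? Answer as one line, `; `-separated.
off 0x02: read ba 00 as big → 0xba00
  opcode bits[15:12]=0xb: push/R
  rd: (w>>9)&0x7=0x5 → $5
off 0x04: read 68 9f as big → 0x689f
  opcode bits[15:12]=0x6: sbi/RI
  rd: (w>>9)&0x7=0x4 → $4
  imm: (w>>0)&0x1ff=0x9f → 159

push $5; sbi $4, 159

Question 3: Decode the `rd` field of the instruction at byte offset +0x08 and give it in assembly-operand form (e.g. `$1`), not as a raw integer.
$1

[08] 92 40 → 0x9240
  opcode bits[15:12]=0x9: lsr/RR
  [11:9] rd=1 = $1
  [8:6] rs=1 = $1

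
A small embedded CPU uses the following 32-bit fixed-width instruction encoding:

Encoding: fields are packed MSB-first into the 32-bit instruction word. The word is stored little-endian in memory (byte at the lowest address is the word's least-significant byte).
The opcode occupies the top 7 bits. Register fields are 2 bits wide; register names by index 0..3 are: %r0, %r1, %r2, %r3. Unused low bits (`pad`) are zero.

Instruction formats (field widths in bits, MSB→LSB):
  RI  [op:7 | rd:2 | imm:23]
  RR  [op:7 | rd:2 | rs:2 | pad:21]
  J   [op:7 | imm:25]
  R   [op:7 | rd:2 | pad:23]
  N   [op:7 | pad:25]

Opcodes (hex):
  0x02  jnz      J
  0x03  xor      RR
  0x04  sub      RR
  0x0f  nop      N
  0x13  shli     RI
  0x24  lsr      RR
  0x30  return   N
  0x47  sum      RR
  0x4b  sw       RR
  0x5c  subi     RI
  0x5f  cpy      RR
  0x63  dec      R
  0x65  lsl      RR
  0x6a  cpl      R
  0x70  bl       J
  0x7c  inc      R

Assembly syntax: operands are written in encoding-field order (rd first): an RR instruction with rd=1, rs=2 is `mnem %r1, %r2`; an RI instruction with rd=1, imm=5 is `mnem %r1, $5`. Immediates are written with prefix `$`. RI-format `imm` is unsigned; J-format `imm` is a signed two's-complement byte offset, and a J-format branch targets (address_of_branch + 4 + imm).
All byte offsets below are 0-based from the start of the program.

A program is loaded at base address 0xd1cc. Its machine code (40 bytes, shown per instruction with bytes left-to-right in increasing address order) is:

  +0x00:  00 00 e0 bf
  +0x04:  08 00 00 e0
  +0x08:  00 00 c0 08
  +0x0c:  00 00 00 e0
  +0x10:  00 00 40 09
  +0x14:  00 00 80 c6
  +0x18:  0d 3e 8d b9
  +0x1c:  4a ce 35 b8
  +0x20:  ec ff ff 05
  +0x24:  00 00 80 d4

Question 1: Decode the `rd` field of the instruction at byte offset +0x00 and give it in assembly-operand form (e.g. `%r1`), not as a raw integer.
%r3

[00] 00 00 e0 bf → 0xbfe00000
  op=0xbfe00000>>25=0x5f ⇒ cpy (RR)
  rd@[24:23]=0x3 ⇒ %r3
  rs@[22:21]=0x3 ⇒ %r3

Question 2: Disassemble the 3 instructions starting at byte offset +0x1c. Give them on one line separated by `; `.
subi %r0, $3526218; jnz $-20; cpl %r1

off 0x1c: read 4a ce 35 b8 as little → 0xb835ce4a
  top 7b → 0x5c → subi [RI]
  rd@[24:23]=0x0 ⇒ %r0
  imm@[22:0]=0x35ce4a ⇒ $3526218
off 0x20: read ec ff ff 05 as little → 0x05ffffec
  top 7b → 0x2 → jnz [J]
  imm@[24:0]=0x1ffffec (s25→-20) ⇒ $-20
off 0x24: read 00 00 80 d4 as little → 0xd4800000
  top 7b → 0x6a → cpl [R]
  rd@[24:23]=0x1 ⇒ %r1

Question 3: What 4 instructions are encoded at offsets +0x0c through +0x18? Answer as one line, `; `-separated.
+0x0c: 00 00 00 e0 ⇒ word 0xe0000000 (little)
  top 7b → 0x70 → bl [J]
  imm@[24:0]=0x0 ⇒ $0
+0x10: 00 00 40 09 ⇒ word 0x09400000 (little)
  top 7b → 0x4 → sub [RR]
  rd@[24:23]=0x2 ⇒ %r2
  rs@[22:21]=0x2 ⇒ %r2
+0x14: 00 00 80 c6 ⇒ word 0xc6800000 (little)
  top 7b → 0x63 → dec [R]
  rd@[24:23]=0x1 ⇒ %r1
+0x18: 0d 3e 8d b9 ⇒ word 0xb98d3e0d (little)
  top 7b → 0x5c → subi [RI]
  rd@[24:23]=0x3 ⇒ %r3
  imm@[22:0]=0xd3e0d ⇒ $867853

bl $0; sub %r2, %r2; dec %r1; subi %r3, $867853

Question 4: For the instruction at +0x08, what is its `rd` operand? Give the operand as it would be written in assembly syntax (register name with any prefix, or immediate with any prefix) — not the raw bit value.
%r1

off 0x08: read 00 00 c0 08 as little → 0x08c00000
  opcode bits[31:25]=0x4: sub/RR
  rd: (w>>23)&0x3=0x1 → %r1
  rs: (w>>21)&0x3=0x2 → %r2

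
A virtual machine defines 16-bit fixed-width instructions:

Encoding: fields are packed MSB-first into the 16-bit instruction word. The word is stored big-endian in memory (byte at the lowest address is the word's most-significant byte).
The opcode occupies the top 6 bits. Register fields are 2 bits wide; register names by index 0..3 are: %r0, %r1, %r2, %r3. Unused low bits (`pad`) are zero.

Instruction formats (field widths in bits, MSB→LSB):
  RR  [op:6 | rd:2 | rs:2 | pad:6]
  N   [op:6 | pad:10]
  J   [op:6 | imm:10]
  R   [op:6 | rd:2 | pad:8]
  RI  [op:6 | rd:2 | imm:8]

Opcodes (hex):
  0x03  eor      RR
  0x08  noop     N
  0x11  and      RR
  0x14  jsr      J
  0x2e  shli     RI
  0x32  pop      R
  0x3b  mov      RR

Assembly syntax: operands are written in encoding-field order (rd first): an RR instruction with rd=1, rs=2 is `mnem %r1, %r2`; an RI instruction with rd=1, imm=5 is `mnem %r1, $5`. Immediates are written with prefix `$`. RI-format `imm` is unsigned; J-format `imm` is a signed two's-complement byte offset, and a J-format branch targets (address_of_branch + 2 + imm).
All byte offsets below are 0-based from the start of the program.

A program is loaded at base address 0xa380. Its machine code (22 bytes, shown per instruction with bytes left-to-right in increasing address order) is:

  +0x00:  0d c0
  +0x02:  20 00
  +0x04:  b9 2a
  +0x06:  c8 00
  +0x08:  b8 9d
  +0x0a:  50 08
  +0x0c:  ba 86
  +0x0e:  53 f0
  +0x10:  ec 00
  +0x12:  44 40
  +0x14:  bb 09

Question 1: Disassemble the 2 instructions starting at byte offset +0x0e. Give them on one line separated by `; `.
jsr $-16; mov %r0, %r0

@+0e  big-endian(53 f0) = 0x53f0
  top 6b → 0x14 → jsr [J]
  imm: (w>>0)&0x3ff=0x3f0 (s10→-16) → $-16
@+10  big-endian(ec 00) = 0xec00
  top 6b → 0x3b → mov [RR]
  rd: (w>>8)&0x3=0x0 → %r0
  rs: (w>>6)&0x3=0x0 → %r0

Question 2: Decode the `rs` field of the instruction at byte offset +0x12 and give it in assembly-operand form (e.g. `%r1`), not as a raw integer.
[12] 44 40 → 0x4440
  op=0x4440>>10=0x11 ⇒ and (RR)
  [9:8] rd=0 = %r0
  [7:6] rs=1 = %r1

%r1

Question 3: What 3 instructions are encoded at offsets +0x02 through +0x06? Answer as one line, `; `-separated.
noop; shli %r1, $42; pop %r0

+0x02: 20 00 ⇒ word 0x2000 (big)
  top 6b → 0x8 → noop [N]
+0x04: b9 2a ⇒ word 0xb92a (big)
  top 6b → 0x2e → shli [RI]
  [9:8] rd=1 = %r1
  [7:0] imm=42 = $42
+0x06: c8 00 ⇒ word 0xc800 (big)
  top 6b → 0x32 → pop [R]
  [9:8] rd=0 = %r0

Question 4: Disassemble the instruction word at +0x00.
off 0x00: read 0d c0 as big → 0x0dc0
  op=0x0dc0>>10=0x3 ⇒ eor (RR)
  rd: (w>>8)&0x3=0x1 → %r1
  rs: (w>>6)&0x3=0x3 → %r3

eor %r1, %r3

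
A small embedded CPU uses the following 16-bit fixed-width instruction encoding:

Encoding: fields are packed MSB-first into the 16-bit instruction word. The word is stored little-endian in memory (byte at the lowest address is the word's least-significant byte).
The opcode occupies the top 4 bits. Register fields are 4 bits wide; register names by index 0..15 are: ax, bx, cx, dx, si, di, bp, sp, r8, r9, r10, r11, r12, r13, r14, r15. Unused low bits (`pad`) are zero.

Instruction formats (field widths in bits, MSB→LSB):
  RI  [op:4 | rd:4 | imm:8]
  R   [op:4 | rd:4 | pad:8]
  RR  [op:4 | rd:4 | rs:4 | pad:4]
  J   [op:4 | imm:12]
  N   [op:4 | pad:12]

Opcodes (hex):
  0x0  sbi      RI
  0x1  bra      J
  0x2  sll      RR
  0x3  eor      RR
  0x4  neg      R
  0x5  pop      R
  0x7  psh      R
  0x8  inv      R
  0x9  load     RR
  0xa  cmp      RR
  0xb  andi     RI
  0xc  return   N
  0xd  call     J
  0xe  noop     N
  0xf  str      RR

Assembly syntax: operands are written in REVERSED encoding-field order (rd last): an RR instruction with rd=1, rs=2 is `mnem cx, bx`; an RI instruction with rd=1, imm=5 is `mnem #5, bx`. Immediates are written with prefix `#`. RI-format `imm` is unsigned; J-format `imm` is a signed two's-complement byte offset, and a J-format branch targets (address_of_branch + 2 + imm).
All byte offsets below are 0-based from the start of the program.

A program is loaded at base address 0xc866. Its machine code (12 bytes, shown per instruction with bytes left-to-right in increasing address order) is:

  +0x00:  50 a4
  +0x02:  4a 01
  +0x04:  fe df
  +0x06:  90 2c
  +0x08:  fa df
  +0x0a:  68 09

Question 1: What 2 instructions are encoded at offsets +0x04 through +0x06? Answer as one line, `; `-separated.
call #-2; sll r9, r12

[04] fe df → 0xdffe
  top 4b → 0xd → call [J]
  [11:0] imm=4094 (s12→-2) = #-2
[06] 90 2c → 0x2c90
  top 4b → 0x2 → sll [RR]
  [11:8] rd=12 = r12
  [7:4] rs=9 = r9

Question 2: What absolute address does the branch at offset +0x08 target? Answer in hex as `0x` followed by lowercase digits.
[08] fa df → 0xdffa
  opcode bits[15:12]=0xd: call/J
  imm: (w>>0)&0xfff=0xffa (s12→-6) → #-6
  target = base 0xc866 + off 0x08 + 2 + imm -6 = 0xc86a

0xc86a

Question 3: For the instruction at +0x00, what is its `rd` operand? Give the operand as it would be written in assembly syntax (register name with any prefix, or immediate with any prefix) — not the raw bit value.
si

@+00  little-endian(50 a4) = 0xa450
  top 4b → 0xa → cmp [RR]
  rd: (w>>8)&0xf=0x4 → si
  rs: (w>>4)&0xf=0x5 → di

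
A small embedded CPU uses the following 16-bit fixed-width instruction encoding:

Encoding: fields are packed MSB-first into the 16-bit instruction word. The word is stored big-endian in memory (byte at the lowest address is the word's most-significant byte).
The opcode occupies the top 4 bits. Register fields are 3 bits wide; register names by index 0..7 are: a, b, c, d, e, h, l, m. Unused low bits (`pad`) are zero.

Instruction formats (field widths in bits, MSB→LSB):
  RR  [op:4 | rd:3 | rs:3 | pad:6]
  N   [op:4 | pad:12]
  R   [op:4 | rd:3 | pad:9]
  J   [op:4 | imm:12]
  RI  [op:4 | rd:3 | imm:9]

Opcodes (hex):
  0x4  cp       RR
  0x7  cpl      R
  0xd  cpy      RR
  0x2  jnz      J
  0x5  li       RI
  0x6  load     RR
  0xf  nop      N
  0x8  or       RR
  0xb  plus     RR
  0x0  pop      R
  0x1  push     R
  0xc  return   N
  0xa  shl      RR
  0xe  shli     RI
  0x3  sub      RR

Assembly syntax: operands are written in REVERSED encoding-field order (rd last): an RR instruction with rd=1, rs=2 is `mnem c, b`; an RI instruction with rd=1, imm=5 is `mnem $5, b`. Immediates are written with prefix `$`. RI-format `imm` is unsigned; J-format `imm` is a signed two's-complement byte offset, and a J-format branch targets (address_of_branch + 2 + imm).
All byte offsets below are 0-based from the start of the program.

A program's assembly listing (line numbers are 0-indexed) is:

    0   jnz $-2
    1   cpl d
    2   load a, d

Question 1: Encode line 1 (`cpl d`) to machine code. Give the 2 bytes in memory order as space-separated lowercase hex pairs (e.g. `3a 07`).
76 00

L1: cpl op=0x7:4|rd=3:3|pad=0:9 ⇒ 0x7600 ⇒ big 76 00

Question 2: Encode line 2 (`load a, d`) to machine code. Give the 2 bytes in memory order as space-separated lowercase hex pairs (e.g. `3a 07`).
66 00

L2: load op=0x6:4|rd=3:3|rs=0:3|pad=0:6 ⇒ 0x6600 ⇒ big 66 00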